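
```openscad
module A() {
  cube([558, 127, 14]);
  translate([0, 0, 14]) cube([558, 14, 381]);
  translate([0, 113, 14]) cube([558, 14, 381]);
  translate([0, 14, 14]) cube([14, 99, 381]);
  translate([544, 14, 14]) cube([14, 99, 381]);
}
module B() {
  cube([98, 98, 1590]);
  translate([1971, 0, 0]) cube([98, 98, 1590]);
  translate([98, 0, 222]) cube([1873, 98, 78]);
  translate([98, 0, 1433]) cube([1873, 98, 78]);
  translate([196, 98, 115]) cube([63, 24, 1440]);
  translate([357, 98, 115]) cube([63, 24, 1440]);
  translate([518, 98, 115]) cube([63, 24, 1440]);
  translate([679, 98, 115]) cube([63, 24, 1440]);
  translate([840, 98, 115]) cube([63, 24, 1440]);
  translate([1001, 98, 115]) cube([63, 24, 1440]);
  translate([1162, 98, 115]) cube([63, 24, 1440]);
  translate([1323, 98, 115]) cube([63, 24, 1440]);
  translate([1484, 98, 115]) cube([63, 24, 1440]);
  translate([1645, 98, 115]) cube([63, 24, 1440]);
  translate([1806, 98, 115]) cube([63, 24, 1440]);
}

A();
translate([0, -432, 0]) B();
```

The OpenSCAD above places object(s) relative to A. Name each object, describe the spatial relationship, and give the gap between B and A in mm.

The fence section's nearest face is 310 mm from the open box's −y face.

A is an open box. B is a fence section. The fence section is on the floor beside the open box on its −y side. The gap between the fence section and the open box is 310 mm.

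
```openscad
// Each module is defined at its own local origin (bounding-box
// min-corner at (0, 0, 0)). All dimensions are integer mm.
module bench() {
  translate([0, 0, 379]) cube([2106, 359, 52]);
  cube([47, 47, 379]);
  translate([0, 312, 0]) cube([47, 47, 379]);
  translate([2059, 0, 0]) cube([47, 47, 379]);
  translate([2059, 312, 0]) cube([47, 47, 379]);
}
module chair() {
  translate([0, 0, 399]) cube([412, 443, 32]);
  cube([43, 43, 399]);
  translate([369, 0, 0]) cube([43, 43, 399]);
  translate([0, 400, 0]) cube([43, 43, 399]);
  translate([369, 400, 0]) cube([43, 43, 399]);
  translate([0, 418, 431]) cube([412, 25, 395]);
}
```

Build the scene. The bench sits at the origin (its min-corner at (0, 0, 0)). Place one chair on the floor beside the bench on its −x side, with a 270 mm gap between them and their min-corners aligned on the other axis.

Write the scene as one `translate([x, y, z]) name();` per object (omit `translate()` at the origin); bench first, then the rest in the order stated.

bench();
translate([-682, 0, 0]) chair();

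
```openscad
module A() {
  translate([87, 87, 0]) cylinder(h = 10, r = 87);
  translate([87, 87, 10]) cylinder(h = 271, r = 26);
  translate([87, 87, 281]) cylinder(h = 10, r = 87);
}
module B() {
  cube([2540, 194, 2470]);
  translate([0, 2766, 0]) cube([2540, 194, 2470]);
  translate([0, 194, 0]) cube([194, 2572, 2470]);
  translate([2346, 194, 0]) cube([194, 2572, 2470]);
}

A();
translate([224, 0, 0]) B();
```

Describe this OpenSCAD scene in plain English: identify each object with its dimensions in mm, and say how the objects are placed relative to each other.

A is a spool: two coaxial disc flanges of radius 87 mm and thickness 10 mm, joined by a core cylinder of radius 26 mm and height 271 mm. The lower flange rests on z = 0 and the three cylinders share a vertical axis.

B is the wall frame of a small rectangular building: four walls, each 2470 mm tall and 194 mm thick, enclosing a footprint 2540 mm (x) by 2960 mm (y) outside-to-outside, with no floor or roof. The front and back walls (the −y and +y sides) span the full width; the two side walls fit between them.

The house frame is on the floor beside the spool on its +x side.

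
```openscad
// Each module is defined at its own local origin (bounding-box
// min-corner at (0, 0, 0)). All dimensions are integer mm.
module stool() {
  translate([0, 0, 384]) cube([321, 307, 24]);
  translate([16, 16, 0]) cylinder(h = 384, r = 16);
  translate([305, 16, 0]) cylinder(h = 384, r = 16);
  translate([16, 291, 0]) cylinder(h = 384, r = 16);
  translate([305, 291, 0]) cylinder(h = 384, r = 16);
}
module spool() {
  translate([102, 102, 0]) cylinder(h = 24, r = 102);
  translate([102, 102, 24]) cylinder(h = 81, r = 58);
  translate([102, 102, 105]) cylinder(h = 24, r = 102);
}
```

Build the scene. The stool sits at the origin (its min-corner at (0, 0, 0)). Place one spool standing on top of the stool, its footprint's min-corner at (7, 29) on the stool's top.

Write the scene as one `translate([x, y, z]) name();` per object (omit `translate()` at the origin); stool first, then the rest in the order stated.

stool();
translate([7, 29, 408]) spool();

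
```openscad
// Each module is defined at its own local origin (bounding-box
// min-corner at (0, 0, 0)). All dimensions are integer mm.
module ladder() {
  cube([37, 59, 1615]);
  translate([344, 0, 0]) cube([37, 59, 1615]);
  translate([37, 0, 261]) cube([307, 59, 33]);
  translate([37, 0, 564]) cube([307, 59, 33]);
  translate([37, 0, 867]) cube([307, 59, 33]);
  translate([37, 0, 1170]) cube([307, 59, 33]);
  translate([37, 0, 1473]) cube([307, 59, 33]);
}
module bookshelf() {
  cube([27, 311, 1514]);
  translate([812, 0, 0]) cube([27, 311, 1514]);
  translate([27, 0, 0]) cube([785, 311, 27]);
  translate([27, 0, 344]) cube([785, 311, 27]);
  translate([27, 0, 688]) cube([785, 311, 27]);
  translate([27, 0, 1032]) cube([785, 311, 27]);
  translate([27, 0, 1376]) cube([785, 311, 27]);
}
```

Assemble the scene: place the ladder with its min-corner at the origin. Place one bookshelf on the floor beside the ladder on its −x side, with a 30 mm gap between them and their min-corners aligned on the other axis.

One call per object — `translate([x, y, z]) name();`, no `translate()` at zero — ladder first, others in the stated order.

ladder();
translate([-869, 0, 0]) bookshelf();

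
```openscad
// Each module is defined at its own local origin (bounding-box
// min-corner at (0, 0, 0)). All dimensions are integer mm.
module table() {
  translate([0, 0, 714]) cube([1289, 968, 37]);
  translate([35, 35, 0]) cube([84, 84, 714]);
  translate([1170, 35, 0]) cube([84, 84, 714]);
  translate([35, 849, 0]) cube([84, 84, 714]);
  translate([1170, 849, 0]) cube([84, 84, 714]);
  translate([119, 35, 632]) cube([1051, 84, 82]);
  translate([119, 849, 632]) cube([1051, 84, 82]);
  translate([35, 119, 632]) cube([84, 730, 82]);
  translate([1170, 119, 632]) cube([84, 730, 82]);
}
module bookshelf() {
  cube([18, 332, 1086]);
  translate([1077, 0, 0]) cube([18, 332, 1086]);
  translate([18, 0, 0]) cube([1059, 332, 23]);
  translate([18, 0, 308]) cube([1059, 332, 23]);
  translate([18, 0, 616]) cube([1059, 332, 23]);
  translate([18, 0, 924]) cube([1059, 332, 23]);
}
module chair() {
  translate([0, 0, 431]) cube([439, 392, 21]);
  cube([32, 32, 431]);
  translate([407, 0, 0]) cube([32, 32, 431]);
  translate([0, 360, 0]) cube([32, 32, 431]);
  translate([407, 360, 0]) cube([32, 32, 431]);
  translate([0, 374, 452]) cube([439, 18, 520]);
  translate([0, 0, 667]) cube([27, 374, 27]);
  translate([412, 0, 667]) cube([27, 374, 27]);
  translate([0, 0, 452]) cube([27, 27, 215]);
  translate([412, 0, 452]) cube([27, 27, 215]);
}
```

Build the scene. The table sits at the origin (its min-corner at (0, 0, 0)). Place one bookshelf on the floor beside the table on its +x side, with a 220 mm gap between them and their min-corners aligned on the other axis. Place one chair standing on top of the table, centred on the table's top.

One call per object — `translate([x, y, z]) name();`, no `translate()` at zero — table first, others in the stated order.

table();
translate([1509, 0, 0]) bookshelf();
translate([425, 288, 751]) chair();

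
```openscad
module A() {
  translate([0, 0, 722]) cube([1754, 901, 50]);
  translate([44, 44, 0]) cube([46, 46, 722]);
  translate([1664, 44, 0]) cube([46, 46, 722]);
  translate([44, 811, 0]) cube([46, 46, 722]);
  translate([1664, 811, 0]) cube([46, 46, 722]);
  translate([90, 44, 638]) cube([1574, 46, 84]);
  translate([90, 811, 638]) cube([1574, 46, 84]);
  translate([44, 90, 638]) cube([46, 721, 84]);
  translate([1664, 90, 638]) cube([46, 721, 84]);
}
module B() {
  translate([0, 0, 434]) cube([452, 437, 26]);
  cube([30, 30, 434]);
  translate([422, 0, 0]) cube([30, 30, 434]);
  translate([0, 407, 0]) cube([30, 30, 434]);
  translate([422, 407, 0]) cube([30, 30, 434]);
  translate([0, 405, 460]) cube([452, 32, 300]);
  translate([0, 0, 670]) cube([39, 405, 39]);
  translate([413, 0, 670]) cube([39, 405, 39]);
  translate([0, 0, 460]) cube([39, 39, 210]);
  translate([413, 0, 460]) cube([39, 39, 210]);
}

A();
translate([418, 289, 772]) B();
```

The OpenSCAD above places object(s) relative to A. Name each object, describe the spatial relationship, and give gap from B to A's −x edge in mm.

A is a table. B is a chair. The chair is on top of the table. The gap from the chair to the table's −x edge is 418 mm.

The chair's min-x is at 418; the table's min-x is 0; gap = 418 mm.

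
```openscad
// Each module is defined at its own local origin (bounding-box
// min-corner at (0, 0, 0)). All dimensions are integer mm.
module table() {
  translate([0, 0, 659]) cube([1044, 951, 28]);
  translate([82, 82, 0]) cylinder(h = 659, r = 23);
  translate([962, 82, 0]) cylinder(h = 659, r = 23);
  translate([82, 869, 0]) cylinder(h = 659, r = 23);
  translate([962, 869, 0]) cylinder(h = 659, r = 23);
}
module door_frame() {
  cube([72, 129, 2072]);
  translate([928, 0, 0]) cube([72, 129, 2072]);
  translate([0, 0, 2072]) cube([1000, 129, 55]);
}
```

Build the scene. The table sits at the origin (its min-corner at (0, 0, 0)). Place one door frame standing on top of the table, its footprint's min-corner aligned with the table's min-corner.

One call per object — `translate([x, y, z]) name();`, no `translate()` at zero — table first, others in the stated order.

table();
translate([0, 0, 687]) door_frame();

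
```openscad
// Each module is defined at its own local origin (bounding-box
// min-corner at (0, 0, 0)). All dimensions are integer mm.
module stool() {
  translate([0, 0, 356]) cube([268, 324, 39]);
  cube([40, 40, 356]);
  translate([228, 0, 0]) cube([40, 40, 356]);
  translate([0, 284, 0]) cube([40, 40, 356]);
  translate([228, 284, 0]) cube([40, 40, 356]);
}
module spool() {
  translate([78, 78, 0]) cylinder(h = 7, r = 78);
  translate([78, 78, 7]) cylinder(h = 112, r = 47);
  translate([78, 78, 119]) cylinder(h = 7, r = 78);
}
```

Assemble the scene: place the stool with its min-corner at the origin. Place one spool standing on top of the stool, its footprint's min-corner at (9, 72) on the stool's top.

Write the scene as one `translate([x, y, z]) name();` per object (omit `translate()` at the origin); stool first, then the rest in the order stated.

stool();
translate([9, 72, 395]) spool();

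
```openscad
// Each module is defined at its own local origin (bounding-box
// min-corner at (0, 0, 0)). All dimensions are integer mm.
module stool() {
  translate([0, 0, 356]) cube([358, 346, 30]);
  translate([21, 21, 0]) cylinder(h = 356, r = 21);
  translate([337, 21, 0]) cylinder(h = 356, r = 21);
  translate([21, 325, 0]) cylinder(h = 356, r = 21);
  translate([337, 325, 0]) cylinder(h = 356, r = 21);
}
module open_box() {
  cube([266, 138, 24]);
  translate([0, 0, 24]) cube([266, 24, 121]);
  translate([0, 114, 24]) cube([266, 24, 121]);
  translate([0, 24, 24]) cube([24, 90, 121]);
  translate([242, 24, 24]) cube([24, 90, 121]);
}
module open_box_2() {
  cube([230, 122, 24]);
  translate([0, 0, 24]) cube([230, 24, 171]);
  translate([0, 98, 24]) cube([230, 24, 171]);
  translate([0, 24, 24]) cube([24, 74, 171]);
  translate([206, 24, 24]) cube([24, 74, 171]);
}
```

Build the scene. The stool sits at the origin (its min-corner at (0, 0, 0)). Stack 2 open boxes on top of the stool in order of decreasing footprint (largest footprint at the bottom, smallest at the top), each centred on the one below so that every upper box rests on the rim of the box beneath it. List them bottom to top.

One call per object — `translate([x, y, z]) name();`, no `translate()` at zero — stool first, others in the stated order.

stool();
translate([46, 104, 386]) open_box();
translate([64, 112, 531]) open_box_2();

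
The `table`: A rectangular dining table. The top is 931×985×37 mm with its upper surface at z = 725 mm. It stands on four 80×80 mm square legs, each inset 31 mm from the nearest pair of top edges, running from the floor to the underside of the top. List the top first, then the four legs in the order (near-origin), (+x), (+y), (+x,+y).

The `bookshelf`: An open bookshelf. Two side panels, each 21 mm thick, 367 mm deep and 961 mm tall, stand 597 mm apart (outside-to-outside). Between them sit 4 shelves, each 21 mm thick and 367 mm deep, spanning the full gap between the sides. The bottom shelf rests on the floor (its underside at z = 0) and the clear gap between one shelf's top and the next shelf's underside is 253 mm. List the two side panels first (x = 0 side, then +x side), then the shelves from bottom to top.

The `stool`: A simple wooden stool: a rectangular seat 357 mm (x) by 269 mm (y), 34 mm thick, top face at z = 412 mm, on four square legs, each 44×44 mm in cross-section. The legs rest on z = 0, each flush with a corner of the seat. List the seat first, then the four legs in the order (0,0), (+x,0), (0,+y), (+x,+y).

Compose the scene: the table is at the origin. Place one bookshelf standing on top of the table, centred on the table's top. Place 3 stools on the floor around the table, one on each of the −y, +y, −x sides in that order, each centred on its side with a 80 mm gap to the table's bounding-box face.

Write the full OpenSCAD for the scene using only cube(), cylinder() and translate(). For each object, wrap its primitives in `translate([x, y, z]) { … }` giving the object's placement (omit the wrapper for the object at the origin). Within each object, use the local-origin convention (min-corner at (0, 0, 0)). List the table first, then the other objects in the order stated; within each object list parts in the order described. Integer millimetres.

translate([0, 0, 688]) cube([931, 985, 37]);
translate([31, 31, 0]) cube([80, 80, 688]);
translate([820, 31, 0]) cube([80, 80, 688]);
translate([31, 874, 0]) cube([80, 80, 688]);
translate([820, 874, 0]) cube([80, 80, 688]);
translate([167, 309, 725]) {
  cube([21, 367, 961]);
  translate([576, 0, 0]) cube([21, 367, 961]);
  translate([21, 0, 0]) cube([555, 367, 21]);
  translate([21, 0, 274]) cube([555, 367, 21]);
  translate([21, 0, 548]) cube([555, 367, 21]);
  translate([21, 0, 822]) cube([555, 367, 21]);
}
translate([287, -349, 0]) {
  translate([0, 0, 378]) cube([357, 269, 34]);
  cube([44, 44, 378]);
  translate([313, 0, 0]) cube([44, 44, 378]);
  translate([0, 225, 0]) cube([44, 44, 378]);
  translate([313, 225, 0]) cube([44, 44, 378]);
}
translate([287, 1065, 0]) {
  translate([0, 0, 378]) cube([357, 269, 34]);
  cube([44, 44, 378]);
  translate([313, 0, 0]) cube([44, 44, 378]);
  translate([0, 225, 0]) cube([44, 44, 378]);
  translate([313, 225, 0]) cube([44, 44, 378]);
}
translate([-437, 358, 0]) {
  translate([0, 0, 378]) cube([357, 269, 34]);
  cube([44, 44, 378]);
  translate([313, 0, 0]) cube([44, 44, 378]);
  translate([0, 225, 0]) cube([44, 44, 378]);
  translate([313, 225, 0]) cube([44, 44, 378]);
}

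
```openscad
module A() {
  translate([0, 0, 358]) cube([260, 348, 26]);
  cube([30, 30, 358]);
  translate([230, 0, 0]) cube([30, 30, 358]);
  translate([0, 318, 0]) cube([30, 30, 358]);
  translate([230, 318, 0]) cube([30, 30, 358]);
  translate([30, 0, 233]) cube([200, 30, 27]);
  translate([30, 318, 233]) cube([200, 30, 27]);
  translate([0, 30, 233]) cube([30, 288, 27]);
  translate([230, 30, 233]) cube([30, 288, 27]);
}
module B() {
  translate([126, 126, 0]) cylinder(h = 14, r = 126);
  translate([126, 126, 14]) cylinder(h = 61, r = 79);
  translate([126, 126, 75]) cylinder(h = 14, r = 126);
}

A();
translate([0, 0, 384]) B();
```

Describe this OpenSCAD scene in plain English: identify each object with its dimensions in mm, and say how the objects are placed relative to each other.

A is a four-legged stool. The seat is a 260×348×26 mm slab whose top surface is at z = 384 mm; four square legs, each 30×30 mm in cross-section, run from the floor (z = 0) to the underside of the seat, each flush with a corner of the seat. Four stretchers, 30 mm wide and 27 mm tall, connect adjacent legs with their undersides at z = 233 mm, each running between the inner faces of the legs it joins and aligned with the legs' outer faces on the other axis.

B is a spool: two coaxial disc flanges of radius 126 mm and thickness 14 mm, joined by a core cylinder of radius 79 mm and height 61 mm. The lower flange rests on z = 0 and the three cylinders share a vertical axis.

The spool is on top of the stool.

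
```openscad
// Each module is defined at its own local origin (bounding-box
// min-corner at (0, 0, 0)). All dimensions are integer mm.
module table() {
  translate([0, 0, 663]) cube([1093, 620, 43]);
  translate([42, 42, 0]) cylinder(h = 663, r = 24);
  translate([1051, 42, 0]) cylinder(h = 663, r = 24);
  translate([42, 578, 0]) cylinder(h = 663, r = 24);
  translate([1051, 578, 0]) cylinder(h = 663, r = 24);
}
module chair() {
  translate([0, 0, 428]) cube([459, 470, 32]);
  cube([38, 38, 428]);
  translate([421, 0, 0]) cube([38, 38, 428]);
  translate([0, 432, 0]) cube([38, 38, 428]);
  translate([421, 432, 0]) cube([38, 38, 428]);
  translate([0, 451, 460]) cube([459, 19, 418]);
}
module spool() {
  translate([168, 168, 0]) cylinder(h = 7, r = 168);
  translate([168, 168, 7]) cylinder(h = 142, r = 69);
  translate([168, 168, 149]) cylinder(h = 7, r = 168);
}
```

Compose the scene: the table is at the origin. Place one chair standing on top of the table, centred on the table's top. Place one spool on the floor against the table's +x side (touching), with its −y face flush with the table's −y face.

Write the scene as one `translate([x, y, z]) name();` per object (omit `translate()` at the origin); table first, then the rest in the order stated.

table();
translate([317, 75, 706]) chair();
translate([1093, 0, 0]) spool();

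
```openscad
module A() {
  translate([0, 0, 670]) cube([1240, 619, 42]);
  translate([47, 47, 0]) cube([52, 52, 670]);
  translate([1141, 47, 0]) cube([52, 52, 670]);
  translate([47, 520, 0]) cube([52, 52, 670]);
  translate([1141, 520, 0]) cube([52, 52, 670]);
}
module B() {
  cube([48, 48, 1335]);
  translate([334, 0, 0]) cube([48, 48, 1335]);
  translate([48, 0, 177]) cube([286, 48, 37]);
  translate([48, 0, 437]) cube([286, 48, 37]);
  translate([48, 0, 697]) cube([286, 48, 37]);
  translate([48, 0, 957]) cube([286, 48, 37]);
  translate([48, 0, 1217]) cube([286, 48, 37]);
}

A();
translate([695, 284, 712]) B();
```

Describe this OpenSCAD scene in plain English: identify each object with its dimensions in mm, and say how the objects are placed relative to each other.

A is a table with a 1240×619 mm rectangular top, 42 mm thick, top surface at z = 712 mm, supported by four 52×52 mm square legs, each inset 47 mm from the nearest pair of top edges, running from the floor.

B is a wooden ladder with two side rails of 48×48 mm section and 1335 mm height, set 382 mm apart overall. Between them run 5 rectangular rungs (48 mm deep, 37 mm thick), front faces flush with the rails' −y face. The bottom of the first rung is 177 mm above the floor and each subsequent rung is 260 mm higher than the one below.

The ladder is on top of the table.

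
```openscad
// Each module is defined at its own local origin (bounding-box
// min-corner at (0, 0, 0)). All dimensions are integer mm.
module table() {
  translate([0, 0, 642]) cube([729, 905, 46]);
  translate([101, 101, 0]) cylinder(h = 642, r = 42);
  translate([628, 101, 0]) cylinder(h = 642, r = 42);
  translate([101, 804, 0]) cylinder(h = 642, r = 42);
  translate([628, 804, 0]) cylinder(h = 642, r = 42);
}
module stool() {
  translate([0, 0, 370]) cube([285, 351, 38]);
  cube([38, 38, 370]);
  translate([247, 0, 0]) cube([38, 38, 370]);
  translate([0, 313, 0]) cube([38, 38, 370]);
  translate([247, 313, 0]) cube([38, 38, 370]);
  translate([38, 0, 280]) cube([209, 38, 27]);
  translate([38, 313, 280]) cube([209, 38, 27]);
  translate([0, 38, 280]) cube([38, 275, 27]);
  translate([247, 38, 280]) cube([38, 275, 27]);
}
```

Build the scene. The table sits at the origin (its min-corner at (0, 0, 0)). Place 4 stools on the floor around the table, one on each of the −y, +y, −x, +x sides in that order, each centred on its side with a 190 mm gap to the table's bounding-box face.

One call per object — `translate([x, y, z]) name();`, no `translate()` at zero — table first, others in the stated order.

table();
translate([222, -541, 0]) stool();
translate([222, 1095, 0]) stool();
translate([-475, 277, 0]) stool();
translate([919, 277, 0]) stool();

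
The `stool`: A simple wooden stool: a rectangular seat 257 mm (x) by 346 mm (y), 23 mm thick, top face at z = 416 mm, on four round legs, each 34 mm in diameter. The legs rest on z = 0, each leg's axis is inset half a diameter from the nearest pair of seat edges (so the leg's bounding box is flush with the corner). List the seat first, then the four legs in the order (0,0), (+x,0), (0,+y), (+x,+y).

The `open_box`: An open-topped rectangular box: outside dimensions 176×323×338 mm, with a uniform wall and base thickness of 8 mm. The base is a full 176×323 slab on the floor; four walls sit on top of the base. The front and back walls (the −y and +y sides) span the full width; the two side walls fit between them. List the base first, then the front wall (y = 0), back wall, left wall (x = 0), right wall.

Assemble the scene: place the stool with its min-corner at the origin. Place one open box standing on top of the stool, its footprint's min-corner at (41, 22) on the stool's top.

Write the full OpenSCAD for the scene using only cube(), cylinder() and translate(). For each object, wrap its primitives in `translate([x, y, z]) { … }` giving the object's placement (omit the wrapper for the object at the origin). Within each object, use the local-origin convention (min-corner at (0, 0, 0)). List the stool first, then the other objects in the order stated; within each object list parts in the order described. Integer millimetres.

translate([0, 0, 393]) cube([257, 346, 23]);
translate([17, 17, 0]) cylinder(h = 393, r = 17);
translate([240, 17, 0]) cylinder(h = 393, r = 17);
translate([17, 329, 0]) cylinder(h = 393, r = 17);
translate([240, 329, 0]) cylinder(h = 393, r = 17);
translate([41, 22, 416]) {
  cube([176, 323, 8]);
  translate([0, 0, 8]) cube([176, 8, 330]);
  translate([0, 315, 8]) cube([176, 8, 330]);
  translate([0, 8, 8]) cube([8, 307, 330]);
  translate([168, 8, 8]) cube([8, 307, 330]);
}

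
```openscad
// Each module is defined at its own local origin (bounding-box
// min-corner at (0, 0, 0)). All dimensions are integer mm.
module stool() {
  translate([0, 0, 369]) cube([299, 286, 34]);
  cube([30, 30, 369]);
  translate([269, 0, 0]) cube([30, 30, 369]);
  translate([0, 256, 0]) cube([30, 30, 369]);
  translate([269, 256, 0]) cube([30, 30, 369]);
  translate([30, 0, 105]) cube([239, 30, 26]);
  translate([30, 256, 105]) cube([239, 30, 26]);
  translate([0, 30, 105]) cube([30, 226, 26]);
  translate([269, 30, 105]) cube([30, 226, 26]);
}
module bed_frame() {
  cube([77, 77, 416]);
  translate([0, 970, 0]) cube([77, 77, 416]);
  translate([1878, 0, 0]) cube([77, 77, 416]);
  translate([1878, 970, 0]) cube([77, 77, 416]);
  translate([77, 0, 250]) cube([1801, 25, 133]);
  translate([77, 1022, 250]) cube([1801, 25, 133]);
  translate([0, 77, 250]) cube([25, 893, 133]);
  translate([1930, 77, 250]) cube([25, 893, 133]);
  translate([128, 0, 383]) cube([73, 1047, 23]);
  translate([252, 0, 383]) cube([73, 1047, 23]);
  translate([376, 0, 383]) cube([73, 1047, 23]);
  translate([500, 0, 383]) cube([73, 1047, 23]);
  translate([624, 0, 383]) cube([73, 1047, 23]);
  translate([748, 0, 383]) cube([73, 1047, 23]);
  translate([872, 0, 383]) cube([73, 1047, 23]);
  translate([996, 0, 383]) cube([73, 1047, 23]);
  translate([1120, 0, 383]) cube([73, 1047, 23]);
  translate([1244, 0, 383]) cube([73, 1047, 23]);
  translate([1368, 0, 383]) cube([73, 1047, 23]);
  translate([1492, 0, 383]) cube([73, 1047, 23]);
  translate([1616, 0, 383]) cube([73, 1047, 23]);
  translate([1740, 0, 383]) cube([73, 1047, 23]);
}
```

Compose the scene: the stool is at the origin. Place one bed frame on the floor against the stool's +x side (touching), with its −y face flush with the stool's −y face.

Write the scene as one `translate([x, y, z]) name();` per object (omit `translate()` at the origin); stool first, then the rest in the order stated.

stool();
translate([299, 0, 0]) bed_frame();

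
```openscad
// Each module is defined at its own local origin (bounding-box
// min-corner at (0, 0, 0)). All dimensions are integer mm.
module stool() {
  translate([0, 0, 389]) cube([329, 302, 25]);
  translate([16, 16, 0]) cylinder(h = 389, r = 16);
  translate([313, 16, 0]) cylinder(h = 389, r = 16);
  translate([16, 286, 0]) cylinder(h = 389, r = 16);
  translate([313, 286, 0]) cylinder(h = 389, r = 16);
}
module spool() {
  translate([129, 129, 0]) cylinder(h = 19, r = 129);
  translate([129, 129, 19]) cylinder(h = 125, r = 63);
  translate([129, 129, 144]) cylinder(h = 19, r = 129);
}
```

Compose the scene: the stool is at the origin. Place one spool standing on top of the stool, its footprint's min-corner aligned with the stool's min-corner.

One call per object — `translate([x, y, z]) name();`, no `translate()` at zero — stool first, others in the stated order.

stool();
translate([0, 0, 414]) spool();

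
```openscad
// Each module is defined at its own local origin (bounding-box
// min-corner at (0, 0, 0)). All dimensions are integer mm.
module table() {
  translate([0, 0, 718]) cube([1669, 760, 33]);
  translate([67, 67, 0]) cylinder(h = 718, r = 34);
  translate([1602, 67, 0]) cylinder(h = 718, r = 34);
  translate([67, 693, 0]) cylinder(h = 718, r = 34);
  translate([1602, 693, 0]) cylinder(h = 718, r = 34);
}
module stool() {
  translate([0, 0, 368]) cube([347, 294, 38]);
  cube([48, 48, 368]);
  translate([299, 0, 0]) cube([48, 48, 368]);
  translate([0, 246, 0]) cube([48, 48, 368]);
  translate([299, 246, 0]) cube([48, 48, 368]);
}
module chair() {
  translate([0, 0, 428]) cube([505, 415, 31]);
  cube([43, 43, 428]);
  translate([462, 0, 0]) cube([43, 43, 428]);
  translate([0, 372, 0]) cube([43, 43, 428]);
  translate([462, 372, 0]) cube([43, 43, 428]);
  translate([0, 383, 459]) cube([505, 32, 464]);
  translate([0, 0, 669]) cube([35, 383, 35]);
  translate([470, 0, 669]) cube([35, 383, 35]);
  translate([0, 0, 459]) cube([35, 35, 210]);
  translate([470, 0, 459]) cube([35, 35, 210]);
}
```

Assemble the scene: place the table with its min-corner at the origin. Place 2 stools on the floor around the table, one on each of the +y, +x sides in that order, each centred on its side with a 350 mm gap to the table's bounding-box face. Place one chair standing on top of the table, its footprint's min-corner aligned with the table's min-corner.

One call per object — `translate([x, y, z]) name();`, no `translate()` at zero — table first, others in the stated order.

table();
translate([661, 1110, 0]) stool();
translate([2019, 233, 0]) stool();
translate([0, 0, 751]) chair();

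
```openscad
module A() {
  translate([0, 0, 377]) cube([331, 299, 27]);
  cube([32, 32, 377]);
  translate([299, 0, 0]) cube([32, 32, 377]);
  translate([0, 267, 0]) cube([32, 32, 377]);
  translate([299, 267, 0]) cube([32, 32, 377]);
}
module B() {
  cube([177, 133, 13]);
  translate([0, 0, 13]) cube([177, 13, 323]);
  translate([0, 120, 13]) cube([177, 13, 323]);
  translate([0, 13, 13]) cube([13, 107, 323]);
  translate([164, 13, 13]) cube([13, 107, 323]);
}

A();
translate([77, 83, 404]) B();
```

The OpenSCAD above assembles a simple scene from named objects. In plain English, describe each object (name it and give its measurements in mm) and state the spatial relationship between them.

A is a four-legged stool. The seat is 331×299 mm, 27 mm thick, top at z = 404 mm. It stands on four square legs, each 32×32 mm in cross-section, from z = 0 to the seat underside, each flush with a corner of the seat.

B is an open storage box with external size 177×133×336 mm and wall thickness 13 mm (the base is also 13 mm thick). The base covers the whole footprint; the four walls stand on the base, with the y-facing walls full-width and the x-facing walls fitting between their inner faces.

The open box is on top of the stool, centred.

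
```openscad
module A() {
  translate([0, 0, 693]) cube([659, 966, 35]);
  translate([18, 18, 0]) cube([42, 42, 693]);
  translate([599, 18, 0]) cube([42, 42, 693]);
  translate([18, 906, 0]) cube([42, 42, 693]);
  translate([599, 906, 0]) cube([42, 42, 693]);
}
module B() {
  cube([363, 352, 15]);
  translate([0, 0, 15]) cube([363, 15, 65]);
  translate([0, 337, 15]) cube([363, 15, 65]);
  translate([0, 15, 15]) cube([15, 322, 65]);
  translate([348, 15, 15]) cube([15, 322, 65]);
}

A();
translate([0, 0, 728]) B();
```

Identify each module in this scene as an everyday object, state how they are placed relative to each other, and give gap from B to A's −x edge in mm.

The open box's min-x is at 0; the table's min-x is 0; gap = 0 mm.

A is a table. B is an open box. The open box is on top of the table. The gap from the open box to the table's −x edge is 0 mm.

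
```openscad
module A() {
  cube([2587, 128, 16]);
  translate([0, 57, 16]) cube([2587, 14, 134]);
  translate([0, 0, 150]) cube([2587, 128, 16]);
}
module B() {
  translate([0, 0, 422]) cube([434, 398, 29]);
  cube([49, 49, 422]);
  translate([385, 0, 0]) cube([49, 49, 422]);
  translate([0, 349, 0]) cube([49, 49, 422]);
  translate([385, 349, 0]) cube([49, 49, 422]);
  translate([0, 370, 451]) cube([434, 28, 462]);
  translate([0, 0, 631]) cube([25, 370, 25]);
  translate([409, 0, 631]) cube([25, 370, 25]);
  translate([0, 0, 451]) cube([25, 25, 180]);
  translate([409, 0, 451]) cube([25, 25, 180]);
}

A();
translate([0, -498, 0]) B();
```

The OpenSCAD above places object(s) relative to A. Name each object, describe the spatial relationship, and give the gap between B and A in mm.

A is an I-beam. B is a chair. The chair is on the floor beside the I-beam on its −y side. The gap between the chair and the I-beam is 100 mm.

The chair's nearest face is 100 mm from the I-beam's −y face.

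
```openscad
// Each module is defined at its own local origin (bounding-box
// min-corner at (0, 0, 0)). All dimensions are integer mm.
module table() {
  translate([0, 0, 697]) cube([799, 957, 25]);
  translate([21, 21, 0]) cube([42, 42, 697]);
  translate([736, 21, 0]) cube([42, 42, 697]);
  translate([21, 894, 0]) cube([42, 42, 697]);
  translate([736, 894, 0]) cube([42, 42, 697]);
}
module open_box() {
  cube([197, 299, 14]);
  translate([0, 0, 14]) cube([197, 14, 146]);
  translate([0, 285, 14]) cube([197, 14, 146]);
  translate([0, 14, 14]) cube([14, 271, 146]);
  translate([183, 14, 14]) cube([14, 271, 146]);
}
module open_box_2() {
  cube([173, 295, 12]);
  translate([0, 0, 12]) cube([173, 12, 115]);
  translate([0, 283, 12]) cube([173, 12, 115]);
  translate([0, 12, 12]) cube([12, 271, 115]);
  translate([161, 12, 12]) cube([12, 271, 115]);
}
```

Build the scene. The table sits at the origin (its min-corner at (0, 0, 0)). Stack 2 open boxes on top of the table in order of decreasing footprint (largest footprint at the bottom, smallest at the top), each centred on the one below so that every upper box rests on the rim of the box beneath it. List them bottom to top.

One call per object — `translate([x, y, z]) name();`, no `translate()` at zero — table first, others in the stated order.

table();
translate([301, 329, 722]) open_box();
translate([313, 331, 882]) open_box_2();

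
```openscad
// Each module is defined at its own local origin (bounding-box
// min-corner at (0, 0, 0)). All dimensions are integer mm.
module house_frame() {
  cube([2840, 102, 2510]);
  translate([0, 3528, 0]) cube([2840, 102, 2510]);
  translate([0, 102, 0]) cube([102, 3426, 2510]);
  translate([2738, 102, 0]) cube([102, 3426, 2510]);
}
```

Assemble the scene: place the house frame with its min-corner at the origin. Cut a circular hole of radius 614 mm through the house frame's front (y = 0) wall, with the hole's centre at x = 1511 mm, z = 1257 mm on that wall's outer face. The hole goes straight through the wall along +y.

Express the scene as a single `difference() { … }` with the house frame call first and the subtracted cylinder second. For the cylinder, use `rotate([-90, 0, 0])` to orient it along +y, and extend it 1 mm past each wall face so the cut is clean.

difference() {
  house_frame();
  translate([1511, -1, 1257]) rotate([-90, 0, 0]) cylinder(h = 104, r = 614);
}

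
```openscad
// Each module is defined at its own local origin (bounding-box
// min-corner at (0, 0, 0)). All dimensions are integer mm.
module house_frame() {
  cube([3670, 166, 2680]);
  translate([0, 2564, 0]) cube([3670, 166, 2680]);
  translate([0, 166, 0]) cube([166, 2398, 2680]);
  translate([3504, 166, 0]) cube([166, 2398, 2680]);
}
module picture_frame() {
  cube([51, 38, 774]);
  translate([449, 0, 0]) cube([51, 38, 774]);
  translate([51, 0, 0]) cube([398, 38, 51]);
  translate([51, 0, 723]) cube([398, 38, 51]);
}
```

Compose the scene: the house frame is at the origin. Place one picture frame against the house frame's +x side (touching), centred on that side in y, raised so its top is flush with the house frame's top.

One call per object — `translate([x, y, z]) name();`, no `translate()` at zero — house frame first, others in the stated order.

house_frame();
translate([3670, 1346, 1906]) picture_frame();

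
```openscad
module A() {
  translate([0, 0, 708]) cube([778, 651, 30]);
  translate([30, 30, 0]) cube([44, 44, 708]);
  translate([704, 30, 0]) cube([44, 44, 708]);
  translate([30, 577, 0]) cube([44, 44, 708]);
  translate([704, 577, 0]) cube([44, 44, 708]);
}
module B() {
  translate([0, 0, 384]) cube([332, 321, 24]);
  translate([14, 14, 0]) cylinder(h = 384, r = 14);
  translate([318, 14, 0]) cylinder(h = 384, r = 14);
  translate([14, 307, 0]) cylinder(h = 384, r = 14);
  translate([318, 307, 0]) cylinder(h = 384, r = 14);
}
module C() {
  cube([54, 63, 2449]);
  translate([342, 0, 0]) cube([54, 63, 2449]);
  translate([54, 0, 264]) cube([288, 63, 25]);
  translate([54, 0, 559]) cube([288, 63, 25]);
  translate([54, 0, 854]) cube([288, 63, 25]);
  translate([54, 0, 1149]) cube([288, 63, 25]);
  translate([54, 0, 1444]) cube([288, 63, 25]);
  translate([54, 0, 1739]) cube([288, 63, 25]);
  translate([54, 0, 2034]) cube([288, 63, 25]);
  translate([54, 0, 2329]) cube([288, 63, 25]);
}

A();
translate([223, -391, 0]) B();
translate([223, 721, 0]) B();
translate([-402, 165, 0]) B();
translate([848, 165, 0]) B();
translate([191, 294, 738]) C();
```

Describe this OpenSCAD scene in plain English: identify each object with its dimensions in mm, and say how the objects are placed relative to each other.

A is a rectangular dining table. The top is 778×651×30 mm with its upper surface at z = 738 mm. It stands on four 44×44 mm square legs, each inset 30 mm from the nearest pair of top edges, running from the floor to the underside of the top.

B is a four-legged stool. The seat is 332×321 mm, 24 mm thick, top at z = 408 mm. It stands on four round legs, each 28 mm in diameter, from z = 0 to the seat underside, each leg's axis is inset half a diameter from the nearest pair of seat edges (so the leg's bounding box is flush with the corner).

C is a straight ladder. Two 54×63 mm vertical rails, 2449 mm tall, stand 396 mm apart (outside-to-outside) with their front faces coplanar on the −y side. 8 rungs, each 63 mm deep and 25 mm tall, span between the inner faces of the rails, front faces flush with the rails. The lowest rung's underside is at z = 264 mm and rungs are spaced 295 mm apart (underside to underside).

Four stools sit around the table at the −y, +y, −x, +x sides. The ladder is on top of the table, centred.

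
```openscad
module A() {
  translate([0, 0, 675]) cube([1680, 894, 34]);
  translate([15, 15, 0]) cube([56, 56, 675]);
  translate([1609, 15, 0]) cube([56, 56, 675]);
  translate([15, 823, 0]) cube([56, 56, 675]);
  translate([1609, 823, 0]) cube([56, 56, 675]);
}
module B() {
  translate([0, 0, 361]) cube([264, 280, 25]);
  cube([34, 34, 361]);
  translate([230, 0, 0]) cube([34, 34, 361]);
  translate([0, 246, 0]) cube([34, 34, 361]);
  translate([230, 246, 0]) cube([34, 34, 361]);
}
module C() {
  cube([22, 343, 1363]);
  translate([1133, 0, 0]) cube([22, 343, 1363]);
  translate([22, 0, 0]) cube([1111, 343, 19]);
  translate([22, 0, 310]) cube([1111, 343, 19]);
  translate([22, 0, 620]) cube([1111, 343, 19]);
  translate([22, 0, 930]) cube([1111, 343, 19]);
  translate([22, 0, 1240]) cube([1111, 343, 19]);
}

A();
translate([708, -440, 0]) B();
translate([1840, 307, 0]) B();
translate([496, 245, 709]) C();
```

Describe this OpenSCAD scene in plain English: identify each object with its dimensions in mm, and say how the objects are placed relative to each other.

A is a table with a 1680×894 mm rectangular top, 34 mm thick, top surface at z = 709 mm, supported by four 56×56 mm square legs, each inset 15 mm from the nearest pair of top edges, running from the floor.

B is a simple wooden stool: a rectangular seat 264 mm (x) by 280 mm (y), 25 mm thick, top face at z = 386 mm, on four square legs, each 34×34 mm in cross-section. The legs rest on z = 0, each flush with a corner of the seat.

C is a bookshelf 1155 mm wide overall, 343 mm deep and 1363 mm tall. The two sides are 22 mm thick vertical panels. 5 horizontal shelves of 19 mm thickness span between the inner faces of the sides; the lowest shelf sits on the floor and shelves are stacked with a clear vertical gap of 291 mm between each pair.

Two stools sit around the table at the −y, +x sides. The bookshelf is on top of the table.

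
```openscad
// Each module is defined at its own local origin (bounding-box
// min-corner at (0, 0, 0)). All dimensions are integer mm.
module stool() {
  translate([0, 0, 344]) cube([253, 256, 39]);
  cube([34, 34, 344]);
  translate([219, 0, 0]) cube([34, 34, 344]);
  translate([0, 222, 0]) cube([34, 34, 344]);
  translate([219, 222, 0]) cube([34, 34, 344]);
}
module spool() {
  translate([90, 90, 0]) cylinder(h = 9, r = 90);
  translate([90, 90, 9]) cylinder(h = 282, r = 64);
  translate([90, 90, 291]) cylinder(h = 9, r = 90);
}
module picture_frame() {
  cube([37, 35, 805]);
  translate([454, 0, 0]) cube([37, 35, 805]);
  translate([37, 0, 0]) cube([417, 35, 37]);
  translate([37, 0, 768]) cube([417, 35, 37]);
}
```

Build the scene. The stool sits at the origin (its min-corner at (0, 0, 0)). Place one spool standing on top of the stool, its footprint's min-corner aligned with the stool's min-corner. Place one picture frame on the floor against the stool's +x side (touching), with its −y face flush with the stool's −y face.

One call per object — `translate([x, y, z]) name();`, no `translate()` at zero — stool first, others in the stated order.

stool();
translate([0, 0, 383]) spool();
translate([253, 0, 0]) picture_frame();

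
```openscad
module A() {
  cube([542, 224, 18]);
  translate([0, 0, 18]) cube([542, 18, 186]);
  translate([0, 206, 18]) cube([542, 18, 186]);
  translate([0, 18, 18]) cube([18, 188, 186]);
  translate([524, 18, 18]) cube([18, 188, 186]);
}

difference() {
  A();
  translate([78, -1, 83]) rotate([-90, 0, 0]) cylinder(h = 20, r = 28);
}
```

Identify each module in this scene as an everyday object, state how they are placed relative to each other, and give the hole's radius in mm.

A is an open box. The open box has a circular hole through its front wall. The hole's radius is 28 mm.

The subtracted cylinder has r = 28 mm.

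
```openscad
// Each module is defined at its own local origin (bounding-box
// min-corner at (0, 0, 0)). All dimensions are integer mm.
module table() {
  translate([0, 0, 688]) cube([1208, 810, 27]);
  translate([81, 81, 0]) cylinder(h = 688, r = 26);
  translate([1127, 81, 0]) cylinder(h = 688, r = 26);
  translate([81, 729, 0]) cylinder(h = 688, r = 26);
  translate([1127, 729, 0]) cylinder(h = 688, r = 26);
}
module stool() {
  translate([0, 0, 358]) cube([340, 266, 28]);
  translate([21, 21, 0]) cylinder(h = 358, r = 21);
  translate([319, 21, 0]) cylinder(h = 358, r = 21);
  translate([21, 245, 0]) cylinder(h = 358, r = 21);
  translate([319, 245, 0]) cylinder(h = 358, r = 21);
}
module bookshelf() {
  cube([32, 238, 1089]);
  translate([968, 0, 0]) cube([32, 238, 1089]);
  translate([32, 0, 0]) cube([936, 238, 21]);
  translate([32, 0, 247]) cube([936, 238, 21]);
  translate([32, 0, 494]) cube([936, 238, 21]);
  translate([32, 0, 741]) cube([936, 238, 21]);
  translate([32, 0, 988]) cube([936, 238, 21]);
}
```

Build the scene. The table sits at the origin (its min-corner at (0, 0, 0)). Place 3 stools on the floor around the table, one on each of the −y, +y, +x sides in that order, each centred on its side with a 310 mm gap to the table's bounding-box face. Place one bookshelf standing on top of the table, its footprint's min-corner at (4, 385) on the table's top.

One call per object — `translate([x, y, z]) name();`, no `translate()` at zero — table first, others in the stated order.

table();
translate([434, -576, 0]) stool();
translate([434, 1120, 0]) stool();
translate([1518, 272, 0]) stool();
translate([4, 385, 715]) bookshelf();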